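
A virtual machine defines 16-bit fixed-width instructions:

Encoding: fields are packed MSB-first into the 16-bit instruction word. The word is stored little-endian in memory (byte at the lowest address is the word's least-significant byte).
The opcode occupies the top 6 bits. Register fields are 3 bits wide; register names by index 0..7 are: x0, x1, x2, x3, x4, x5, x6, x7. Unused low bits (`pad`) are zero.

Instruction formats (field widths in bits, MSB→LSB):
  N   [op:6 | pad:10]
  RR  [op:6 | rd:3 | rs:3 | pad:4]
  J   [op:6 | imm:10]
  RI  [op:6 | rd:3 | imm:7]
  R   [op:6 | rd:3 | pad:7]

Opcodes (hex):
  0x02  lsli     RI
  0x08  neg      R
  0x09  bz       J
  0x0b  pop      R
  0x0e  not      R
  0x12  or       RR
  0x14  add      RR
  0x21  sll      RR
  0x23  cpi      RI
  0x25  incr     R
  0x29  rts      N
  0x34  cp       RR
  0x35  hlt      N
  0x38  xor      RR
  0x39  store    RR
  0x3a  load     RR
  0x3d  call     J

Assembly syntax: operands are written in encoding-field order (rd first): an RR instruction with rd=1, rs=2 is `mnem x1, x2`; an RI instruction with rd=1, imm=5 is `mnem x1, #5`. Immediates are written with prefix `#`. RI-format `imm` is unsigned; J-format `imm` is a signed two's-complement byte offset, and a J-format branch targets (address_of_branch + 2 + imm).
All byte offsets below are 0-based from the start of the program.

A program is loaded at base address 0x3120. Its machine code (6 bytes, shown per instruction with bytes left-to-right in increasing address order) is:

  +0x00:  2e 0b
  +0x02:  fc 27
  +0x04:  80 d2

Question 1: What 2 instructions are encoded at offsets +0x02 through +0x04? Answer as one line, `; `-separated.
[02] fc 27 → 0x27fc
  top 6b → 0x9 → bz [J]
  [9:0] imm=1020 (s10→-4) = #-4
[04] 80 d2 → 0xd280
  top 6b → 0x34 → cp [RR]
  [9:7] rd=5 = x5
  [6:4] rs=0 = x0

bz #-4; cp x5, x0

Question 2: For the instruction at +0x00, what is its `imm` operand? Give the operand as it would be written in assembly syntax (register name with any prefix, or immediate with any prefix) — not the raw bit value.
[00] 2e 0b → 0x0b2e
  opcode bits[15:10]=0x2: lsli/RI
  rd@[9:7]=0x6 ⇒ x6
  imm@[6:0]=0x2e ⇒ #46

#46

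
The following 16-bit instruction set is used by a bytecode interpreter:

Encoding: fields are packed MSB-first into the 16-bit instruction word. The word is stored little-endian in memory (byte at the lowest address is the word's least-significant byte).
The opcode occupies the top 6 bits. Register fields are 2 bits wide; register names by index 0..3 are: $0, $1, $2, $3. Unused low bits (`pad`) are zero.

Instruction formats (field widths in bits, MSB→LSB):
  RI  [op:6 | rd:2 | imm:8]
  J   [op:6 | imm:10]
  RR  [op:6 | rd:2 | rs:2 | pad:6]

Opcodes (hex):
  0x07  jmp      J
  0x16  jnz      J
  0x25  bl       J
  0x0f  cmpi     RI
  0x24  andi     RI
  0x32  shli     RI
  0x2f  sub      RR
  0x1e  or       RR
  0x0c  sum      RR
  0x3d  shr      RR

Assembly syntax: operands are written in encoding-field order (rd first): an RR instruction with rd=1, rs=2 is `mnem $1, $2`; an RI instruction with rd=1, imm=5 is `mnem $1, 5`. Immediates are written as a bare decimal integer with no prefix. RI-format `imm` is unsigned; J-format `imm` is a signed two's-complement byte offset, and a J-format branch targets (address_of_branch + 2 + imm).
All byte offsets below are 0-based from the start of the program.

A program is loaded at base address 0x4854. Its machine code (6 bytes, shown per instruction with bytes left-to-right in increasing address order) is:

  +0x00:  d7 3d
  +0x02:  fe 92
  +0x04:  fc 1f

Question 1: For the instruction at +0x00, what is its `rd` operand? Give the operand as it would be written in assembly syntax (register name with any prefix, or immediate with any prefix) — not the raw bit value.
$1

[00] d7 3d → 0x3dd7
  top 6b → 0xf → cmpi [RI]
  [9:8] rd=1 = $1
  [7:0] imm=215 = 215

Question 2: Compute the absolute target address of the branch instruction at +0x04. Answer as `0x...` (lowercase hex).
[04] fc 1f → 0x1ffc
  op=0x1ffc>>10=0x7 ⇒ jmp (J)
  imm: (w>>0)&0x3ff=0x3fc (s10→-4) → -4
  target = base 0x4854 + off 0x04 + 2 + imm -4 = 0x4856

0x4856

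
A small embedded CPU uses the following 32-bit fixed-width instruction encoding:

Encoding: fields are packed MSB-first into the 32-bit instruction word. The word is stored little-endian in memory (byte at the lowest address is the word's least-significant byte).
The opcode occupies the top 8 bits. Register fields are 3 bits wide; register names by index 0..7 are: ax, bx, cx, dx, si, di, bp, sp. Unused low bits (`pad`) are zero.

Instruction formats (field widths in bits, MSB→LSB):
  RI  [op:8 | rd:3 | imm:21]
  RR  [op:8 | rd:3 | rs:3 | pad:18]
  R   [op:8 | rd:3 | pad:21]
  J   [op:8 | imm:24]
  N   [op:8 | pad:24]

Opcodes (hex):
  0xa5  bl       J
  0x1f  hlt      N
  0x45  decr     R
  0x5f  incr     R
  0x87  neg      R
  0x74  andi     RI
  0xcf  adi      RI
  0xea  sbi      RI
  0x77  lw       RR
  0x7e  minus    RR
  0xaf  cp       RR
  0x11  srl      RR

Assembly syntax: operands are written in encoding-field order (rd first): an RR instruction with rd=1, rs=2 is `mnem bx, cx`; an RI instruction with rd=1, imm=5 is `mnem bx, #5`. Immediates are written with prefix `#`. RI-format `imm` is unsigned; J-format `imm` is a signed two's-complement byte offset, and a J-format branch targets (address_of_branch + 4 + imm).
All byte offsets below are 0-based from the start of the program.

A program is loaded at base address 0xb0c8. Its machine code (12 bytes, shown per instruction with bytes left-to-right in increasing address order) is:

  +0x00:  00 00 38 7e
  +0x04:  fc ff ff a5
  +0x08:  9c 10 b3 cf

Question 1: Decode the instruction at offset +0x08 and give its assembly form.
adi di, #1249436

+0x08: 9c 10 b3 cf ⇒ word 0xcfb3109c (little)
  op=0xcfb3109c>>24=0xcf ⇒ adi (RI)
  rd@[23:21]=0x5 ⇒ di
  imm@[20:0]=0x13109c ⇒ #1249436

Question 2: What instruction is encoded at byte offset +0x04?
[04] fc ff ff a5 → 0xa5fffffc
  opcode bits[31:24]=0xa5: bl/J
  imm@[23:0]=0xfffffc (s24→-4) ⇒ #-4

bl #-4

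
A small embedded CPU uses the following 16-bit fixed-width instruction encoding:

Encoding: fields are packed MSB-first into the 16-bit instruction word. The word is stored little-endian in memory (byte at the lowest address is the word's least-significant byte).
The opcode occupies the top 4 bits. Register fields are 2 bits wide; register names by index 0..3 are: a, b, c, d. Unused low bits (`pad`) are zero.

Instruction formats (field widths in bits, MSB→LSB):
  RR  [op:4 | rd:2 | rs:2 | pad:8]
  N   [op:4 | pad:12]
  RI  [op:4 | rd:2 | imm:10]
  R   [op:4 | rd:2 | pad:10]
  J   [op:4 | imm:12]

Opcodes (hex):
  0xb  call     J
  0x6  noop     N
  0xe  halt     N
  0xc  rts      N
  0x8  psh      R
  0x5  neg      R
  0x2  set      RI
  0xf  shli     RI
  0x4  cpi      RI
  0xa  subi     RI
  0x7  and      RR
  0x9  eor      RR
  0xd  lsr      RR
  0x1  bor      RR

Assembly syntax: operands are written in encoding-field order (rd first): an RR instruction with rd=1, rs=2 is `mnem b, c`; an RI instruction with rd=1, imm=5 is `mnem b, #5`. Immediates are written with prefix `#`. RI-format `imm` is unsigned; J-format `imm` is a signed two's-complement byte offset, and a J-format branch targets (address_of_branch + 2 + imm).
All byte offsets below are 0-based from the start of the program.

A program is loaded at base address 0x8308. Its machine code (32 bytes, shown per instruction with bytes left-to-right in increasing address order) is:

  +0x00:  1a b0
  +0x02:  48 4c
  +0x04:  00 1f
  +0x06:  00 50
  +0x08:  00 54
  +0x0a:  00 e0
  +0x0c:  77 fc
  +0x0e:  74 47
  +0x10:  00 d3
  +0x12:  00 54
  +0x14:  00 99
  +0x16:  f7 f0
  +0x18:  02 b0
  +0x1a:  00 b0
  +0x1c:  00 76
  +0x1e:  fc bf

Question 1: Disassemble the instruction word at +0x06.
[06] 00 50 → 0x5000
  opcode bits[15:12]=0x5: neg/R
  rd: (w>>10)&0x3=0x0 → a

neg a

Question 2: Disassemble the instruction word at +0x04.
+0x04: 00 1f ⇒ word 0x1f00 (little)
  opcode bits[15:12]=0x1: bor/RR
  [11:10] rd=3 = d
  [9:8] rs=3 = d

bor d, d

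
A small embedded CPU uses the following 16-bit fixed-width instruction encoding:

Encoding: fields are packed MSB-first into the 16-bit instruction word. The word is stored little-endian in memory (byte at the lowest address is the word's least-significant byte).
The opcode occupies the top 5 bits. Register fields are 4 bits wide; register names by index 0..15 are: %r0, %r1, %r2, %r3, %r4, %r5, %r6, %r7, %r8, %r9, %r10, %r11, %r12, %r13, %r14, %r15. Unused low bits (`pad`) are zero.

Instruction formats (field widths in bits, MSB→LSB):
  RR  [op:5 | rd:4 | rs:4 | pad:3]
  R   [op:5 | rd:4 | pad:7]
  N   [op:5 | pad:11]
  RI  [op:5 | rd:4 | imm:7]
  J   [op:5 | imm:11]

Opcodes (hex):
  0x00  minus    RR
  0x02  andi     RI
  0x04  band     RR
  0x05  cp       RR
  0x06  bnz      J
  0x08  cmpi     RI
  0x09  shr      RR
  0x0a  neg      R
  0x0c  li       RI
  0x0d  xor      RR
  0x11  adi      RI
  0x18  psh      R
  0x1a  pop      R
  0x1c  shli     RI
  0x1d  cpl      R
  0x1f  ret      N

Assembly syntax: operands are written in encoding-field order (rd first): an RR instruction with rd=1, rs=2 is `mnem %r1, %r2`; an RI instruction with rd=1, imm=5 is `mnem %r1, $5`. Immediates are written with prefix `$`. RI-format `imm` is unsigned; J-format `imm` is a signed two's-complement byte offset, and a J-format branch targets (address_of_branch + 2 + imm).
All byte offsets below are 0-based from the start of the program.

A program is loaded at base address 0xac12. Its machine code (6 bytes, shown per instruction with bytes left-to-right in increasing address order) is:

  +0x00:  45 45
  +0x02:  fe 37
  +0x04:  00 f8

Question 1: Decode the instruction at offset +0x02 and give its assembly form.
+0x02: fe 37 ⇒ word 0x37fe (little)
  op=0x37fe>>11=0x6 ⇒ bnz (J)
  imm@[10:0]=0x7fe (s11→-2) ⇒ $-2

bnz $-2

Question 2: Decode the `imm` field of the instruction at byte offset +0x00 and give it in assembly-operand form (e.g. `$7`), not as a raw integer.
$69

[00] 45 45 → 0x4545
  top 5b → 0x8 → cmpi [RI]
  [10:7] rd=10 = %r10
  [6:0] imm=69 = $69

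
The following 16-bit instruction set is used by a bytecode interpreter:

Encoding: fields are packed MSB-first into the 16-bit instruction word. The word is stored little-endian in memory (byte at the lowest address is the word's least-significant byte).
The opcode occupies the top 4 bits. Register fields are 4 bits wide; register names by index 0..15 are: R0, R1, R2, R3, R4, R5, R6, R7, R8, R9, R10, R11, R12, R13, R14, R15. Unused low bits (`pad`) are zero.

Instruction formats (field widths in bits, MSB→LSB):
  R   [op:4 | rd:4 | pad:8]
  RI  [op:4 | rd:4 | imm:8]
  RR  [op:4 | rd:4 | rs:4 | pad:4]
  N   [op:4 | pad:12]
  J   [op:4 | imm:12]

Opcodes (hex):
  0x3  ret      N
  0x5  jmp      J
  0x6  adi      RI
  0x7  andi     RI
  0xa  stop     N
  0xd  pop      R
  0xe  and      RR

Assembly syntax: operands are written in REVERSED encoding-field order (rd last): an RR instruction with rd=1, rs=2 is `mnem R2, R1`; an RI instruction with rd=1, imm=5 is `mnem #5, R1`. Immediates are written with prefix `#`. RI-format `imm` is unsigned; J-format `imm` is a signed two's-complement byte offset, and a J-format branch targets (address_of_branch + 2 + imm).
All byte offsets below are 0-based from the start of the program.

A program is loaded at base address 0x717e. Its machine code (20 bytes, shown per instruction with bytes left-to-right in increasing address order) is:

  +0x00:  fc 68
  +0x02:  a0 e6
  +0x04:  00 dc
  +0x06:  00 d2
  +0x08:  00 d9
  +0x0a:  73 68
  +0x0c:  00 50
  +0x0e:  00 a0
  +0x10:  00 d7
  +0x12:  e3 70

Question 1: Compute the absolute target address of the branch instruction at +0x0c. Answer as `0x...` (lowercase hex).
[0c] 00 50 → 0x5000
  opcode bits[15:12]=0x5: jmp/J
  [11:0] imm=0 = #0
  target = base 0x717e + off 0x0c + 2 + imm 0 = 0x718c

0x718c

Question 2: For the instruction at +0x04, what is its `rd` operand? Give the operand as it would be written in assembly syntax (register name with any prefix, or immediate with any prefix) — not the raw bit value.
R12

+0x04: 00 dc ⇒ word 0xdc00 (little)
  op=0xdc00>>12=0xd ⇒ pop (R)
  [11:8] rd=12 = R12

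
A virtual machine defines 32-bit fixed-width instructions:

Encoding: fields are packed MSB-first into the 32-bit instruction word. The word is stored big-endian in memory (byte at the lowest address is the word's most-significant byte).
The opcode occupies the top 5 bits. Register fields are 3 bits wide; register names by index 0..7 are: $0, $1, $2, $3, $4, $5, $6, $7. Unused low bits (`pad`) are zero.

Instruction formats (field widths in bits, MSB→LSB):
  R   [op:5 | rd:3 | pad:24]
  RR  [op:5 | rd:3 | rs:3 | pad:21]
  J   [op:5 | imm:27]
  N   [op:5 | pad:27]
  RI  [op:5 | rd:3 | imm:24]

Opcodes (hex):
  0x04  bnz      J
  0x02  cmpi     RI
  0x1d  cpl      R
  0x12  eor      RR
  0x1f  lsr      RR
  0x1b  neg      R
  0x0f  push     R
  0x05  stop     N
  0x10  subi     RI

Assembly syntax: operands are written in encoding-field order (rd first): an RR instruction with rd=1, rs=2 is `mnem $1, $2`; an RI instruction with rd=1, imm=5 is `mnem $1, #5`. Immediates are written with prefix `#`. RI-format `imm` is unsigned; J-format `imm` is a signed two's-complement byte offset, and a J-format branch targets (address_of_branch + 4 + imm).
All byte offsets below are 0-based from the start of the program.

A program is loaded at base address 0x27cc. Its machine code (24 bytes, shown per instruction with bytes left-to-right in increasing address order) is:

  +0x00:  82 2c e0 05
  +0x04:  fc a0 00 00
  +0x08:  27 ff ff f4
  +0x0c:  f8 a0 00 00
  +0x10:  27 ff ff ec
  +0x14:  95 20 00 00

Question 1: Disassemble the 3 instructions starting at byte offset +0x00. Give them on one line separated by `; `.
@+00  big-endian(82 2c e0 05) = 0x822ce005
  opcode bits[31:27]=0x10: subi/RI
  rd: (w>>24)&0x7=0x2 → $2
  imm: (w>>0)&0xffffff=0x2ce005 → #2940933
@+04  big-endian(fc a0 00 00) = 0xfca00000
  opcode bits[31:27]=0x1f: lsr/RR
  rd: (w>>24)&0x7=0x4 → $4
  rs: (w>>21)&0x7=0x5 → $5
@+08  big-endian(27 ff ff f4) = 0x27fffff4
  opcode bits[31:27]=0x4: bnz/J
  imm: (w>>0)&0x7ffffff=0x7fffff4 (s27→-12) → #-12

subi $2, #2940933; lsr $4, $5; bnz #-12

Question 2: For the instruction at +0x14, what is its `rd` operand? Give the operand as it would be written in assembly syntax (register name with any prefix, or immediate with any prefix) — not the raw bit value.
$5

off 0x14: read 95 20 00 00 as big → 0x95200000
  op=0x95200000>>27=0x12 ⇒ eor (RR)
  rd: (w>>24)&0x7=0x5 → $5
  rs: (w>>21)&0x7=0x1 → $1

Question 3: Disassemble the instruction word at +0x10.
+0x10: 27 ff ff ec ⇒ word 0x27ffffec (big)
  top 5b → 0x4 → bnz [J]
  [26:0] imm=134217708 (s27→-20) = #-20

bnz #-20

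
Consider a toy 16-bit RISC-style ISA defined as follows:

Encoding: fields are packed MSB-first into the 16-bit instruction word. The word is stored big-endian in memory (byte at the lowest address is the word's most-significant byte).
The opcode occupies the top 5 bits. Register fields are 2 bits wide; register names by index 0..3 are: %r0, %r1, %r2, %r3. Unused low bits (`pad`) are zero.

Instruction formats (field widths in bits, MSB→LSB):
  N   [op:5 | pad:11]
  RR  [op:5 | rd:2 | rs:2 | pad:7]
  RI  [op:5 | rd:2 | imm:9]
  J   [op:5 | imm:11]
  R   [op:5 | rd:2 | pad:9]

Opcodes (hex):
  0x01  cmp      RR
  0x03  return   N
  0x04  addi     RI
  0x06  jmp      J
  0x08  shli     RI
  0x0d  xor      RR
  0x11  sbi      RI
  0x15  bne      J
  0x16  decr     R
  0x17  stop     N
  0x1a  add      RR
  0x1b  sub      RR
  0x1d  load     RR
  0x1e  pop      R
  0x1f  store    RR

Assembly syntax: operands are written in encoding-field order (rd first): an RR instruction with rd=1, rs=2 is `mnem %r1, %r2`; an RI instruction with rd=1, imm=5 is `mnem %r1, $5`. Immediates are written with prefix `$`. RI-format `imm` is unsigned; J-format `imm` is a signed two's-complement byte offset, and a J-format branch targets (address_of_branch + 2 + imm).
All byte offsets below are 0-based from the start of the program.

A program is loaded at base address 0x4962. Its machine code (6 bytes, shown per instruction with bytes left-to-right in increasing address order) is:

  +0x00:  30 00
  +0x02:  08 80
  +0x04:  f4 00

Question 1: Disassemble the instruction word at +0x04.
+0x04: f4 00 ⇒ word 0xf400 (big)
  op=0xf400>>11=0x1e ⇒ pop (R)
  rd@[10:9]=0x2 ⇒ %r2

pop %r2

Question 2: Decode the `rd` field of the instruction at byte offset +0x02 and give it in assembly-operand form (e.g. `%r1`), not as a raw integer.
off 0x02: read 08 80 as big → 0x0880
  op=0x0880>>11=0x1 ⇒ cmp (RR)
  [10:9] rd=0 = %r0
  [8:7] rs=1 = %r1

%r0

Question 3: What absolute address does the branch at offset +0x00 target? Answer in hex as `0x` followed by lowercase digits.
+0x00: 30 00 ⇒ word 0x3000 (big)
  top 5b → 0x6 → jmp [J]
  imm@[10:0]=0x0 ⇒ $0
  target = base 0x4962 + off 0x00 + 2 + imm 0 = 0x4964

0x4964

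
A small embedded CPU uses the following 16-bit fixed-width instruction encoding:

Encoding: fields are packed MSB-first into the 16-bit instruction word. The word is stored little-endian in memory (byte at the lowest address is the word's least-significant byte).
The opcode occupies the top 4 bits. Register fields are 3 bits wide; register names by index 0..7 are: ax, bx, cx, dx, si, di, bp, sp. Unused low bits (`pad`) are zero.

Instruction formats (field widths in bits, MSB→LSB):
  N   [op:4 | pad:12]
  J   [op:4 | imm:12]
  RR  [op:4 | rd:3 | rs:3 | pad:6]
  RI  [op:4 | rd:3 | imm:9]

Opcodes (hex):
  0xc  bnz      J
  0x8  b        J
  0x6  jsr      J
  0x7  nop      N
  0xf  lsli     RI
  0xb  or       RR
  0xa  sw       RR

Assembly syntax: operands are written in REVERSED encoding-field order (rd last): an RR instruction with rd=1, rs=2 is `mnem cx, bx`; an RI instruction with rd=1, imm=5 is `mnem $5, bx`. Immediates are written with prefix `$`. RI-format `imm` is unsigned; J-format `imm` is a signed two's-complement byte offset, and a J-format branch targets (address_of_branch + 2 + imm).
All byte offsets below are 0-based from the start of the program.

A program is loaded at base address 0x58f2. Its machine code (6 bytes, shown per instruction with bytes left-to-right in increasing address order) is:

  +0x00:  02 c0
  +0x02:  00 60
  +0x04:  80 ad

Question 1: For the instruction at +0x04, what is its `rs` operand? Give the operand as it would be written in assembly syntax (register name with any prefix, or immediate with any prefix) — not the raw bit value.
bp

+0x04: 80 ad ⇒ word 0xad80 (little)
  opcode bits[15:12]=0xa: sw/RR
  [11:9] rd=6 = bp
  [8:6] rs=6 = bp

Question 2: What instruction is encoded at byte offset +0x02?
jsr $0

[02] 00 60 → 0x6000
  opcode bits[15:12]=0x6: jsr/J
  imm: (w>>0)&0xfff=0x0 → $0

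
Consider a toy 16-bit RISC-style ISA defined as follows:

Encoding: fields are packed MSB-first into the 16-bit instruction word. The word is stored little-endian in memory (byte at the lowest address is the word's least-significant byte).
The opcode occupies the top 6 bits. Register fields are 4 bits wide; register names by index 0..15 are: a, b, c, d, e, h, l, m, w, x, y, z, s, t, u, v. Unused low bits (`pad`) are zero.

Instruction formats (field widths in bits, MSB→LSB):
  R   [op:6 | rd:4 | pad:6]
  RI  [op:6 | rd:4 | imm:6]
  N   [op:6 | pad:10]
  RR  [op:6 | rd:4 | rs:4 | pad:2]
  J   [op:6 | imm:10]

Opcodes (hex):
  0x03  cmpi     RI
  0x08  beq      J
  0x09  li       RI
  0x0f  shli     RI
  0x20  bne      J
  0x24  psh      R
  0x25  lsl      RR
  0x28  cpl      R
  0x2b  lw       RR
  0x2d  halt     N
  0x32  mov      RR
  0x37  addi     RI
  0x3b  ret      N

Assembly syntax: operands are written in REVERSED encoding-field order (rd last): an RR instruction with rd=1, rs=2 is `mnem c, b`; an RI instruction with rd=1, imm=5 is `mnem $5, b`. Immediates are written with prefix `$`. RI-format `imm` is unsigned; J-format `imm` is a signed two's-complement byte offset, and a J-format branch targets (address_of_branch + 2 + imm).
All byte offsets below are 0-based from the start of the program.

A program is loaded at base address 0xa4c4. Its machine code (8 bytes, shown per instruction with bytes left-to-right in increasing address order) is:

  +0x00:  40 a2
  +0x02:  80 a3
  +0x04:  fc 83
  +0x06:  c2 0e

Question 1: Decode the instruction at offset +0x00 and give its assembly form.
cpl x

+0x00: 40 a2 ⇒ word 0xa240 (little)
  top 6b → 0x28 → cpl [R]
  [9:6] rd=9 = x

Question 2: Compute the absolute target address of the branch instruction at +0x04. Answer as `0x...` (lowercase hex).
off 0x04: read fc 83 as little → 0x83fc
  top 6b → 0x20 → bne [J]
  imm@[9:0]=0x3fc (s10→-4) ⇒ $-4
  target = base 0xa4c4 + off 0x04 + 2 + imm -4 = 0xa4c6

0xa4c6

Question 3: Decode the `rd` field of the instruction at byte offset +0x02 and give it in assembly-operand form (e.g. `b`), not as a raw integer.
[02] 80 a3 → 0xa380
  op=0xa380>>10=0x28 ⇒ cpl (R)
  rd: (w>>6)&0xf=0xe → u

u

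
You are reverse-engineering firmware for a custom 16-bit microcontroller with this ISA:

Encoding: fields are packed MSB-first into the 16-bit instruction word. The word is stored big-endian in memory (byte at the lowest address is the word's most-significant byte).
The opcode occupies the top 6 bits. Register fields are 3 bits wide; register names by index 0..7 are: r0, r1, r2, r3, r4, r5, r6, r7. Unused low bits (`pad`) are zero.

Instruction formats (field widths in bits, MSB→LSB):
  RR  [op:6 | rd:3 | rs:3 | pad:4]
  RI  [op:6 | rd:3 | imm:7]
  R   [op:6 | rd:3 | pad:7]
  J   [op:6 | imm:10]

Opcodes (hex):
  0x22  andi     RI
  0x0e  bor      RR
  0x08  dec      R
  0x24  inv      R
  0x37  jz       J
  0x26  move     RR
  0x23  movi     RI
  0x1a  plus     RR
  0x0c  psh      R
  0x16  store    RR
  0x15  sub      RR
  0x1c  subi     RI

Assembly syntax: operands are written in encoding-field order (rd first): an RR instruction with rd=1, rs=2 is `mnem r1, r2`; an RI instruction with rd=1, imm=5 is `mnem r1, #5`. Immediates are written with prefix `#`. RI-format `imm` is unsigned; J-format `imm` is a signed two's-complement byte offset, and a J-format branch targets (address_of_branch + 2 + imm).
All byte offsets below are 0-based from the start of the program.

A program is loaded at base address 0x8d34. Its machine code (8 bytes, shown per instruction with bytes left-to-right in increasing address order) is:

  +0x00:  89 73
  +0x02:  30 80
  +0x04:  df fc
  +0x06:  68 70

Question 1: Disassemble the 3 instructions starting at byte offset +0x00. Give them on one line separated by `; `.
andi r2, #115; psh r1; jz #-4

@+00  big-endian(89 73) = 0x8973
  opcode bits[15:10]=0x22: andi/RI
  rd: (w>>7)&0x7=0x2 → r2
  imm: (w>>0)&0x7f=0x73 → #115
@+02  big-endian(30 80) = 0x3080
  opcode bits[15:10]=0xc: psh/R
  rd: (w>>7)&0x7=0x1 → r1
@+04  big-endian(df fc) = 0xdffc
  opcode bits[15:10]=0x37: jz/J
  imm: (w>>0)&0x3ff=0x3fc (s10→-4) → #-4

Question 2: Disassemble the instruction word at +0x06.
[06] 68 70 → 0x6870
  opcode bits[15:10]=0x1a: plus/RR
  rd@[9:7]=0x0 ⇒ r0
  rs@[6:4]=0x7 ⇒ r7

plus r0, r7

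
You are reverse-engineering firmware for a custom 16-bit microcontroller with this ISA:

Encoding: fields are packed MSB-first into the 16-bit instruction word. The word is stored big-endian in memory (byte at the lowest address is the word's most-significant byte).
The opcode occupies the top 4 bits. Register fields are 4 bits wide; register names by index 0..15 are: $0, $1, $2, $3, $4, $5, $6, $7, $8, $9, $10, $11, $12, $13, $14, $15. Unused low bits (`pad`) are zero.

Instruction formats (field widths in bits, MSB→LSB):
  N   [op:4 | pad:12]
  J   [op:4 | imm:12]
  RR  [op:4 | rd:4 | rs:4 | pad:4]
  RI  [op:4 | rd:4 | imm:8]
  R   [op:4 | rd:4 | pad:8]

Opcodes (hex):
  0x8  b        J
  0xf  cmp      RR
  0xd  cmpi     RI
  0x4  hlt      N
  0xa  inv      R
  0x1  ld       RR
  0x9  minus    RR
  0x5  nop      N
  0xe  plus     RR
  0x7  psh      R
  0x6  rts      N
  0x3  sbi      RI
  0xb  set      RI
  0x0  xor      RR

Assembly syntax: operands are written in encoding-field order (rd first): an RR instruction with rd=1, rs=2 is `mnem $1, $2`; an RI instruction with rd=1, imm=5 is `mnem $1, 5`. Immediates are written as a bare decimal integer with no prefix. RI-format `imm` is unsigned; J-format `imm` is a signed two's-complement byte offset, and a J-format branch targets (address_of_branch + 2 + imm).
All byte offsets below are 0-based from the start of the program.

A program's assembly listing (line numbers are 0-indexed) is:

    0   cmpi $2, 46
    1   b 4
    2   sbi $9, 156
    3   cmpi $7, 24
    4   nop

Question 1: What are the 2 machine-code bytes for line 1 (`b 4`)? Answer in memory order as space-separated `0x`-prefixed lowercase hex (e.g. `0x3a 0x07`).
0x80 0x04

L1: b op=0x8:4|imm=4:12 ⇒ 0x8004 ⇒ big 80 04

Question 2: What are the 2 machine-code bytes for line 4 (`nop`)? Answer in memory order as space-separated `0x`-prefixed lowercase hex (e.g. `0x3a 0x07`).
0x50 0x00

4. nop fields op=0x5:4|pad=0:12 → word 5000h → 50 00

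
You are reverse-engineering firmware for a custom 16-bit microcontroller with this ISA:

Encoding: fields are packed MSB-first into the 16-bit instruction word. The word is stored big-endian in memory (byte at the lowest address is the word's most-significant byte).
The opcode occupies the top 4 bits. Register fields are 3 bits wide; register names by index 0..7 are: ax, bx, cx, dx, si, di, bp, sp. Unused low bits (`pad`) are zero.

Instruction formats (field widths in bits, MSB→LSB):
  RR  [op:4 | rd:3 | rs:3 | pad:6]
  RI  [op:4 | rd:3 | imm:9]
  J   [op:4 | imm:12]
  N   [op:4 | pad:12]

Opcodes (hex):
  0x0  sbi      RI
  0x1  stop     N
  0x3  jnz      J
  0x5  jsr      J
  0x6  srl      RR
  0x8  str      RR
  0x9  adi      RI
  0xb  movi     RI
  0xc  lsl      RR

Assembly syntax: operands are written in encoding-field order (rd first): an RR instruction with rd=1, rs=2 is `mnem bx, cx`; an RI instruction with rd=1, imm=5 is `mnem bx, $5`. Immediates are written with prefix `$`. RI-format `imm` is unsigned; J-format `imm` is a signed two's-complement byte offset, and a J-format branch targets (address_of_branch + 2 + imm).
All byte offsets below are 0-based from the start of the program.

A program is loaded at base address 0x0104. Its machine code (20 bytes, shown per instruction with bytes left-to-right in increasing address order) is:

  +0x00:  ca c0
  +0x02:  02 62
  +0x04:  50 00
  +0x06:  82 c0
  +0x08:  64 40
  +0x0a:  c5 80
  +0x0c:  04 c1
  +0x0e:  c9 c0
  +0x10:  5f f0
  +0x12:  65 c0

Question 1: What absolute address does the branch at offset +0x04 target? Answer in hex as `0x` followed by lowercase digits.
0x010a

@+04  big-endian(50 00) = 0x5000
  top 4b → 0x5 → jsr [J]
  imm: (w>>0)&0xfff=0x0 → $0
  target = base 0x0104 + off 0x04 + 2 + imm 0 = 0x010a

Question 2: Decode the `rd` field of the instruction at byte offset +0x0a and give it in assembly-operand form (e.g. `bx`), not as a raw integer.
cx

[0a] c5 80 → 0xc580
  top 4b → 0xc → lsl [RR]
  [11:9] rd=2 = cx
  [8:6] rs=6 = bp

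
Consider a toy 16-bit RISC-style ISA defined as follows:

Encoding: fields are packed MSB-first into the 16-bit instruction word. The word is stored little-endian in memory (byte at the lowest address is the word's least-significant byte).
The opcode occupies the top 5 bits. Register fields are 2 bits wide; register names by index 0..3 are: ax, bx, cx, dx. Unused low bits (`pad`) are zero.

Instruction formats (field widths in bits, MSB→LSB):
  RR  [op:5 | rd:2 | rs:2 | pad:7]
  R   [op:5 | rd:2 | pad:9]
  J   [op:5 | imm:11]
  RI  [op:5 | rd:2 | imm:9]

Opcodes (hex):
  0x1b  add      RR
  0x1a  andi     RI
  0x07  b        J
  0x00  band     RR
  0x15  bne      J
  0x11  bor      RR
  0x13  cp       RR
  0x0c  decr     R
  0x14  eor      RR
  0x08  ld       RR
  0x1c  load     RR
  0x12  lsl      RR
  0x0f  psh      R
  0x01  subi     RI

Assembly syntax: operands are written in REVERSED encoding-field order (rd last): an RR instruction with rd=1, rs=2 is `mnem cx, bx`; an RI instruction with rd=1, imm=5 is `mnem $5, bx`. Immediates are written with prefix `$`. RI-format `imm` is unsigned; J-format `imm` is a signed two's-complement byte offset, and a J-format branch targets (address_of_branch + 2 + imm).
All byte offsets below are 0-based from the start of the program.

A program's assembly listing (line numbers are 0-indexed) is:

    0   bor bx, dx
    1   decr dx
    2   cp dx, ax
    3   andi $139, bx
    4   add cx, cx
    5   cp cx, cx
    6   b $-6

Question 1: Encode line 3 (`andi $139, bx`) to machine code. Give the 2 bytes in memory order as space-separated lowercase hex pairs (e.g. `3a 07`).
8b d2

line 3 (andi): pack op=0x1a:5|rd=1:2|imm=139:9 = 0xd28b; little→ 8b d2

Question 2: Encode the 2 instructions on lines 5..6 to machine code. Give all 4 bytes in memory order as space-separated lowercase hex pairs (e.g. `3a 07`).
line 5 (cp): pack op=0x13:5|rd=2:2|rs=2:2|pad=0:7 = 0x9d00; little→ 00 9d
line 6 (b): pack op=0x7:5|imm=-6:11 = 0x3ffa; little→ fa 3f

00 9d fa 3f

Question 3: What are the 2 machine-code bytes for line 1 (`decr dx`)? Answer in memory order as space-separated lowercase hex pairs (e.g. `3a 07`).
L1: decr op=0xc:5|rd=3:2|pad=0:9 ⇒ 0x6600 ⇒ little 00 66

00 66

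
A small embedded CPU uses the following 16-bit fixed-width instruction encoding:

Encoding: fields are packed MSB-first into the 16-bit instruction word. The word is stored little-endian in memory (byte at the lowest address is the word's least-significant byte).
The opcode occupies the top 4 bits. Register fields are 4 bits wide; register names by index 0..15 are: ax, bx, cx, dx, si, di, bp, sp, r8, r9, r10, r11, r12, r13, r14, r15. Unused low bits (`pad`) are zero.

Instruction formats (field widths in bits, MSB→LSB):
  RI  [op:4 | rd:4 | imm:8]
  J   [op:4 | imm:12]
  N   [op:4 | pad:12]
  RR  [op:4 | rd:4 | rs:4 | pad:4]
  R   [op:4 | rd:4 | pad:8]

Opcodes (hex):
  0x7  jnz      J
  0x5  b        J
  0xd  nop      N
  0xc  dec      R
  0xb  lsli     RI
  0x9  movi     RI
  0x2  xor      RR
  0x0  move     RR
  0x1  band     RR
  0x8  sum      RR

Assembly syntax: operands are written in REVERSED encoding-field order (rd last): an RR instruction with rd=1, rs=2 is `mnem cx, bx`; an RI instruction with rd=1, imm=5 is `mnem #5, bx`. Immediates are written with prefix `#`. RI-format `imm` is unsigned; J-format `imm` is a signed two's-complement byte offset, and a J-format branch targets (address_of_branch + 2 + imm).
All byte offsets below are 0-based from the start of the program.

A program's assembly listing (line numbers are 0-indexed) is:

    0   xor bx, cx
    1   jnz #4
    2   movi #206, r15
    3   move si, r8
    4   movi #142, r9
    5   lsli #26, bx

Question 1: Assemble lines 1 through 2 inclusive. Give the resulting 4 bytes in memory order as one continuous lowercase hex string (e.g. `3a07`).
line 1 (jnz): pack op=0x7:4|imm=4:12 = 0x7004; little→ 04 70
line 2 (movi): pack op=0x9:4|rd=15:4|imm=206:8 = 0x9fce; little→ ce 9f

0470ce9f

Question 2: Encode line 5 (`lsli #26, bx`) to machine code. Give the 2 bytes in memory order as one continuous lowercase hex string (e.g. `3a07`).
5. lsli fields op=0xb:4|rd=1:4|imm=26:8 → word b11ah → 1a b1

1ab1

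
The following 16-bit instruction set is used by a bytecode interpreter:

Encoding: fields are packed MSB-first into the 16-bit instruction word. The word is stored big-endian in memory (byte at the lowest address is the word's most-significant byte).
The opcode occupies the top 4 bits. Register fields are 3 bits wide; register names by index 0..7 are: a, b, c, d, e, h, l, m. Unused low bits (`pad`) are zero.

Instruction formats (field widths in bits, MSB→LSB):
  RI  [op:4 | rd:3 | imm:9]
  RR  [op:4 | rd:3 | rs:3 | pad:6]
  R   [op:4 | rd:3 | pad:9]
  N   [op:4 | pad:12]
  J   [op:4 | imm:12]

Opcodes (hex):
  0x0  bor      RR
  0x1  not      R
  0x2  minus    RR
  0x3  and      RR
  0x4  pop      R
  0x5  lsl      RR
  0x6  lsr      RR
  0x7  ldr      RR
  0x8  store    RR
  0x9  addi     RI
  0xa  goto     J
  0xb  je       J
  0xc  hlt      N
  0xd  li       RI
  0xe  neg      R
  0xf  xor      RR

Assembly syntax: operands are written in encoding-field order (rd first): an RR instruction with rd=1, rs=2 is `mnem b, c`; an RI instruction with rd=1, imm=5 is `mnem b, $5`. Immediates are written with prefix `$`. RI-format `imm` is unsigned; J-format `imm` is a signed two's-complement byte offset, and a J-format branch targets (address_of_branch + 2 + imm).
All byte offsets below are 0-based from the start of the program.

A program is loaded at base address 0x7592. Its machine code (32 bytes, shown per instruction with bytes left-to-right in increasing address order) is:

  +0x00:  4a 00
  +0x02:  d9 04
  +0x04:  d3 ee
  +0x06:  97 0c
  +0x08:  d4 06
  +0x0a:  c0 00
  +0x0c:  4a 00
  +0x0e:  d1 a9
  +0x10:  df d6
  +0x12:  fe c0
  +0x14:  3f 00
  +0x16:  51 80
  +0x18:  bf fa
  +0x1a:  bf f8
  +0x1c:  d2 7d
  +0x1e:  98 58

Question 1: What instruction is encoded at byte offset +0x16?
[16] 51 80 → 0x5180
  opcode bits[15:12]=0x5: lsl/RR
  [11:9] rd=0 = a
  [8:6] rs=6 = l

lsl a, l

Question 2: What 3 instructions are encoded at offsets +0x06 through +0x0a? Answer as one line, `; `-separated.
addi d, $268; li c, $6; hlt

[06] 97 0c → 0x970c
  opcode bits[15:12]=0x9: addi/RI
  rd@[11:9]=0x3 ⇒ d
  imm@[8:0]=0x10c ⇒ $268
[08] d4 06 → 0xd406
  opcode bits[15:12]=0xd: li/RI
  rd@[11:9]=0x2 ⇒ c
  imm@[8:0]=0x6 ⇒ $6
[0a] c0 00 → 0xc000
  opcode bits[15:12]=0xc: hlt/N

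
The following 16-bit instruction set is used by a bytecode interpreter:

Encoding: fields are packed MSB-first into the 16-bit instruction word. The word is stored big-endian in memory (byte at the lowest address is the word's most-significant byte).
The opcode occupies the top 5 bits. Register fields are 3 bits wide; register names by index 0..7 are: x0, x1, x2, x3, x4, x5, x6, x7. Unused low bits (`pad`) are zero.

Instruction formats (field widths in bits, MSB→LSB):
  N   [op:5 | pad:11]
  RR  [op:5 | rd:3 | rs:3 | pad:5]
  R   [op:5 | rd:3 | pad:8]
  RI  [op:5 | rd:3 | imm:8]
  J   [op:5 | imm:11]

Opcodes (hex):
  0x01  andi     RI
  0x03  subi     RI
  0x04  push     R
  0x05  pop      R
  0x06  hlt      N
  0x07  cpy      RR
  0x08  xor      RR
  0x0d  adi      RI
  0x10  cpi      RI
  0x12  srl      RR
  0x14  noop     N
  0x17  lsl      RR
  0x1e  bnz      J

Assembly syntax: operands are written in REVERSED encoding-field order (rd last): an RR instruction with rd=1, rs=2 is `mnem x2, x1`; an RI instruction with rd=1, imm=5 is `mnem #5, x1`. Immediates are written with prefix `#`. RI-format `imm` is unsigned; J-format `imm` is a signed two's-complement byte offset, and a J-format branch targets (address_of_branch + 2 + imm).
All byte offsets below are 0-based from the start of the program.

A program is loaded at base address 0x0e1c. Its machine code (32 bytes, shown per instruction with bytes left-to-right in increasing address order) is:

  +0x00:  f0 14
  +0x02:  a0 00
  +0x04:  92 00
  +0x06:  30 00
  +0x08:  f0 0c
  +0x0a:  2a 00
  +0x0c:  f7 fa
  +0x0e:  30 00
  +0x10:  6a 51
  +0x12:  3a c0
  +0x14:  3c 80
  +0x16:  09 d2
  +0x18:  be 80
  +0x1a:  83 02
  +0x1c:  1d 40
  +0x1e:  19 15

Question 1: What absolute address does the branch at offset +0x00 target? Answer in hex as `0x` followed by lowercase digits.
+0x00: f0 14 ⇒ word 0xf014 (big)
  op=0xf014>>11=0x1e ⇒ bnz (J)
  imm@[10:0]=0x14 ⇒ #20
  target = base 0x0e1c + off 0x00 + 2 + imm 20 = 0x0e32

0x0e32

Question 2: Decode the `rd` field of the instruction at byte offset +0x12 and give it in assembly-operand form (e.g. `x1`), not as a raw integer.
[12] 3a c0 → 0x3ac0
  op=0x3ac0>>11=0x7 ⇒ cpy (RR)
  [10:8] rd=2 = x2
  [7:5] rs=6 = x6

x2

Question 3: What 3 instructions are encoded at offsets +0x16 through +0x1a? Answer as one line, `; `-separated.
andi #210, x1; lsl x4, x6; cpi #2, x3

+0x16: 09 d2 ⇒ word 0x09d2 (big)
  opcode bits[15:11]=0x1: andi/RI
  rd@[10:8]=0x1 ⇒ x1
  imm@[7:0]=0xd2 ⇒ #210
+0x18: be 80 ⇒ word 0xbe80 (big)
  opcode bits[15:11]=0x17: lsl/RR
  rd@[10:8]=0x6 ⇒ x6
  rs@[7:5]=0x4 ⇒ x4
+0x1a: 83 02 ⇒ word 0x8302 (big)
  opcode bits[15:11]=0x10: cpi/RI
  rd@[10:8]=0x3 ⇒ x3
  imm@[7:0]=0x2 ⇒ #2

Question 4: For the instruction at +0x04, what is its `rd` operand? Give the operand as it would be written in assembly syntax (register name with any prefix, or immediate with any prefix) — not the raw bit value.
x2

[04] 92 00 → 0x9200
  top 5b → 0x12 → srl [RR]
  rd@[10:8]=0x2 ⇒ x2
  rs@[7:5]=0x0 ⇒ x0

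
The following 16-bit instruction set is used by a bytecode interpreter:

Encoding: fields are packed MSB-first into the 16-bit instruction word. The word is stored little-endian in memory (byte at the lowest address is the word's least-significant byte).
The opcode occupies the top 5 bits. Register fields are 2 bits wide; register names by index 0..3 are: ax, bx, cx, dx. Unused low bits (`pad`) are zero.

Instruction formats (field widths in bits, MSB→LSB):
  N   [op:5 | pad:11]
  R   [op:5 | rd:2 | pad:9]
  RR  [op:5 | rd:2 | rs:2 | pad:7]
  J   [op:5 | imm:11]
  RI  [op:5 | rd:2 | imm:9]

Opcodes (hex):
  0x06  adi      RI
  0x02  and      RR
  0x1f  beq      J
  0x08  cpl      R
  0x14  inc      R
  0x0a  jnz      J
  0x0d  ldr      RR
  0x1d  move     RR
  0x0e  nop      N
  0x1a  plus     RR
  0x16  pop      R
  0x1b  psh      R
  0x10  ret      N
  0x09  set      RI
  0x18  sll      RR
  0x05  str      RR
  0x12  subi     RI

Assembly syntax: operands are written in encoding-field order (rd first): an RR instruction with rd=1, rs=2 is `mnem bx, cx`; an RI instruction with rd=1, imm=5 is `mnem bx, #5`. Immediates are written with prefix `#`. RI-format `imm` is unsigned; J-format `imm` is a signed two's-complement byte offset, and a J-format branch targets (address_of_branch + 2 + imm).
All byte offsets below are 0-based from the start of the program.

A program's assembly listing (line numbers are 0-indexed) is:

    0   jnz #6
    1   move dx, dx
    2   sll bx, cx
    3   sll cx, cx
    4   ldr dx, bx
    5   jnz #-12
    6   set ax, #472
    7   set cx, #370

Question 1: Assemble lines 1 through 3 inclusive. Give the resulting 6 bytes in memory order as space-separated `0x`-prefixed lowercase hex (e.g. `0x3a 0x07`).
0x80 0xef 0x00 0xc3 0x00 0xc5

L1: move op=0x1d:5|rd=3:2|rs=3:2|pad=0:7 ⇒ 0xef80 ⇒ little 80 ef
L2: sll op=0x18:5|rd=1:2|rs=2:2|pad=0:7 ⇒ 0xc300 ⇒ little 00 c3
L3: sll op=0x18:5|rd=2:2|rs=2:2|pad=0:7 ⇒ 0xc500 ⇒ little 00 c5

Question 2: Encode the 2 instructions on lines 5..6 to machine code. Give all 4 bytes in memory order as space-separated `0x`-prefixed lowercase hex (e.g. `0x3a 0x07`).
0xf4 0x57 0xd8 0x49

line 5 (jnz): pack op=0xa:5|imm=-12:11 = 0x57f4; little→ f4 57
line 6 (set): pack op=0x9:5|rd=0:2|imm=472:9 = 0x49d8; little→ d8 49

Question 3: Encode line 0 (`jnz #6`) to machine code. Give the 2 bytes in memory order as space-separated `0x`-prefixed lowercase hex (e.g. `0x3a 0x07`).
0x06 0x50

L0: jnz op=0xa:5|imm=6:11 ⇒ 0x5006 ⇒ little 06 50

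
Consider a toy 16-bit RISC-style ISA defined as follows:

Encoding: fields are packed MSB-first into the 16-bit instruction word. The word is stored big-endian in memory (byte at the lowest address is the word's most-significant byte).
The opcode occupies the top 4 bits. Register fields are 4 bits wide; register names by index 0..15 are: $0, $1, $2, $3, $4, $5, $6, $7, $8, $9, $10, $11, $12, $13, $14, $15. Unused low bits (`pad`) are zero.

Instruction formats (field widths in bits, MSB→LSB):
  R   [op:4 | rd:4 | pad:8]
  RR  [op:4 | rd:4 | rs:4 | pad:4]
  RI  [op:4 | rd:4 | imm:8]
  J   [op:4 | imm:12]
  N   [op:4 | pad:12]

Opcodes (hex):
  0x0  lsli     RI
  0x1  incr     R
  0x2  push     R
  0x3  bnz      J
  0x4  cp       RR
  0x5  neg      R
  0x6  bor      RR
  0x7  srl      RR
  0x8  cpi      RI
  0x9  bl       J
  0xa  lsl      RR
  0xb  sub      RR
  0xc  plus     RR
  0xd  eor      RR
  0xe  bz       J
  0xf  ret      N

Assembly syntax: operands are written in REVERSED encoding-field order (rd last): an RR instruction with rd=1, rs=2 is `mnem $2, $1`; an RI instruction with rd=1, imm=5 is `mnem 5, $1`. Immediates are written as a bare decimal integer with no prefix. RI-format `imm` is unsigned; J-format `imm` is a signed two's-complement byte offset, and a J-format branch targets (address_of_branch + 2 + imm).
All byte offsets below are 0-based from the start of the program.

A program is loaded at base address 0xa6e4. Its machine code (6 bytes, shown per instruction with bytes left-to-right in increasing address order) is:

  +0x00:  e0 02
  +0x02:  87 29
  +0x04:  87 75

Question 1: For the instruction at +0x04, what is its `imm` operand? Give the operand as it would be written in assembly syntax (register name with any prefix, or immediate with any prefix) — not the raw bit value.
117

[04] 87 75 → 0x8775
  op=0x8775>>12=0x8 ⇒ cpi (RI)
  rd@[11:8]=0x7 ⇒ $7
  imm@[7:0]=0x75 ⇒ 117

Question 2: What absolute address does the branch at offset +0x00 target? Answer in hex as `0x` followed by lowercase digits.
@+00  big-endian(e0 02) = 0xe002
  opcode bits[15:12]=0xe: bz/J
  [11:0] imm=2 = 2
  target = base 0xa6e4 + off 0x00 + 2 + imm 2 = 0xa6e8

0xa6e8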